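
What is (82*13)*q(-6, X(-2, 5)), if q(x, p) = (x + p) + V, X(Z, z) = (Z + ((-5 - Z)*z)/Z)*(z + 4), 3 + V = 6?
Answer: 49569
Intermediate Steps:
V = 3 (V = -3 + 6 = 3)
X(Z, z) = (4 + z)*(Z + z*(-5 - Z)/Z) (X(Z, z) = (Z + (z*(-5 - Z))/Z)*(4 + z) = (Z + z*(-5 - Z)/Z)*(4 + z) = (4 + z)*(Z + z*(-5 - Z)/Z))
q(x, p) = 3 + p + x (q(x, p) = (x + p) + 3 = (p + x) + 3 = 3 + p + x)
(82*13)*q(-6, X(-2, 5)) = (82*13)*(3 + (-20*5 - 5*5² - 2*(-1*5² - 4*5 + 4*(-2) - 2*5))/(-2) - 6) = 1066*(3 - (-100 - 5*25 - 2*(-1*25 - 20 - 8 - 10))/2 - 6) = 1066*(3 - (-100 - 125 - 2*(-25 - 20 - 8 - 10))/2 - 6) = 1066*(3 - (-100 - 125 - 2*(-63))/2 - 6) = 1066*(3 - (-100 - 125 + 126)/2 - 6) = 1066*(3 - ½*(-99) - 6) = 1066*(3 + 99/2 - 6) = 1066*(93/2) = 49569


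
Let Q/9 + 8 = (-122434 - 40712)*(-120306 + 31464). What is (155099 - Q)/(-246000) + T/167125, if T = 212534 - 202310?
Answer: 174408724999961/328902000 ≈ 5.3028e+5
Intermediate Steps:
Q = 130447952316 (Q = -72 + 9*((-122434 - 40712)*(-120306 + 31464)) = -72 + 9*(-163146*(-88842)) = -72 + 9*14494216932 = -72 + 130447952388 = 130447952316)
T = 10224
(155099 - Q)/(-246000) + T/167125 = (155099 - 1*130447952316)/(-246000) + 10224/167125 = (155099 - 130447952316)*(-1/246000) + 10224*(1/167125) = -130447797217*(-1/246000) + 10224/167125 = 130447797217/246000 + 10224/167125 = 174408724999961/328902000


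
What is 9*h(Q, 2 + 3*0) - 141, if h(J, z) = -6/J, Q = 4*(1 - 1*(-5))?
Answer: -573/4 ≈ -143.25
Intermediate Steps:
Q = 24 (Q = 4*(1 + 5) = 4*6 = 24)
9*h(Q, 2 + 3*0) - 141 = 9*(-6/24) - 141 = 9*(-6*1/24) - 141 = 9*(-¼) - 141 = -9/4 - 141 = -573/4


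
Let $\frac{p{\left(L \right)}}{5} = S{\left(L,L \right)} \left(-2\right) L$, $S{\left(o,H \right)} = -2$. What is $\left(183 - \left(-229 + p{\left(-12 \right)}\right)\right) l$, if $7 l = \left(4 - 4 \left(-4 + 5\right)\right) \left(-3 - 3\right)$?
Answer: $0$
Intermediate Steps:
$p{\left(L \right)} = 20 L$ ($p{\left(L \right)} = 5 \left(-2\right) \left(-2\right) L = 5 \cdot 4 L = 20 L$)
$l = 0$ ($l = \frac{\left(4 - 4 \left(-4 + 5\right)\right) \left(-3 - 3\right)}{7} = \frac{\left(4 - 4\right) \left(-3 - 3\right)}{7} = \frac{\left(4 - 4\right) \left(-6\right)}{7} = \frac{0 \left(-6\right)}{7} = \frac{1}{7} \cdot 0 = 0$)
$\left(183 - \left(-229 + p{\left(-12 \right)}\right)\right) l = \left(183 - \left(-229 + 20 \left(-12\right)\right)\right) 0 = \left(183 + \left(229 - -240\right)\right) 0 = \left(183 + \left(229 + 240\right)\right) 0 = \left(183 + 469\right) 0 = 652 \cdot 0 = 0$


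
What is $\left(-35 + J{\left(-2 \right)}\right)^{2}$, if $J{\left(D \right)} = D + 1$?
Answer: $1296$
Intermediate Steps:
$J{\left(D \right)} = 1 + D$
$\left(-35 + J{\left(-2 \right)}\right)^{2} = \left(-35 + \left(1 - 2\right)\right)^{2} = \left(-35 - 1\right)^{2} = \left(-36\right)^{2} = 1296$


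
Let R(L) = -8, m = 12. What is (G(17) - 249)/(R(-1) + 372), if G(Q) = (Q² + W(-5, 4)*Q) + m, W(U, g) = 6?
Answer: 11/26 ≈ 0.42308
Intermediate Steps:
G(Q) = 12 + Q² + 6*Q (G(Q) = (Q² + 6*Q) + 12 = 12 + Q² + 6*Q)
(G(17) - 249)/(R(-1) + 372) = ((12 + 17² + 6*17) - 249)/(-8 + 372) = ((12 + 289 + 102) - 249)/364 = (403 - 249)*(1/364) = 154*(1/364) = 11/26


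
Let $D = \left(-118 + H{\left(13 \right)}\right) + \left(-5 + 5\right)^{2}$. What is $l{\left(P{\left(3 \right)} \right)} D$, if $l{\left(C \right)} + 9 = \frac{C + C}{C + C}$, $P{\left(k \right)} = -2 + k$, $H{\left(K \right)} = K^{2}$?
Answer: $-408$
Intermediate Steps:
$l{\left(C \right)} = -8$ ($l{\left(C \right)} = -9 + \frac{C + C}{C + C} = -9 + \frac{2 C}{2 C} = -9 + 2 C \frac{1}{2 C} = -9 + 1 = -8$)
$D = 51$ ($D = \left(-118 + 13^{2}\right) + \left(-5 + 5\right)^{2} = \left(-118 + 169\right) + 0^{2} = 51 + 0 = 51$)
$l{\left(P{\left(3 \right)} \right)} D = \left(-8\right) 51 = -408$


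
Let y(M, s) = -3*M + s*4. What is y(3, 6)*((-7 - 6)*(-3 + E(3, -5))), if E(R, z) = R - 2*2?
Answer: 780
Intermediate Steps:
E(R, z) = -4 + R (E(R, z) = R - 4 = -4 + R)
y(M, s) = -3*M + 4*s
y(3, 6)*((-7 - 6)*(-3 + E(3, -5))) = (-3*3 + 4*6)*((-7 - 6)*(-3 + (-4 + 3))) = (-9 + 24)*(-13*(-3 - 1)) = 15*(-13*(-4)) = 15*52 = 780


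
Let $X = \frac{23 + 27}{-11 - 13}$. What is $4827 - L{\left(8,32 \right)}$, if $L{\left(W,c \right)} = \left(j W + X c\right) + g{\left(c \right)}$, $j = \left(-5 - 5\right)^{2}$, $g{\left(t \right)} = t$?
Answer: $\frac{12185}{3} \approx 4061.7$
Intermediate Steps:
$j = 100$ ($j = \left(-10\right)^{2} = 100$)
$X = - \frac{25}{12}$ ($X = \frac{50}{-24} = 50 \left(- \frac{1}{24}\right) = - \frac{25}{12} \approx -2.0833$)
$L{\left(W,c \right)} = 100 W - \frac{13 c}{12}$ ($L{\left(W,c \right)} = \left(100 W - \frac{25 c}{12}\right) + c = 100 W - \frac{13 c}{12}$)
$4827 - L{\left(8,32 \right)} = 4827 - \left(100 \cdot 8 - \frac{104}{3}\right) = 4827 - \left(800 - \frac{104}{3}\right) = 4827 - \frac{2296}{3} = \frac{12185}{3}$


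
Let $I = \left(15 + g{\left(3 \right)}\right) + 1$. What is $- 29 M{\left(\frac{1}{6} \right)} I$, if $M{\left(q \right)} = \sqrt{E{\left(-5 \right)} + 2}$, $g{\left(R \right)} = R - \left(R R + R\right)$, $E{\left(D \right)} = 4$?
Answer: $- 203 \sqrt{6} \approx -497.25$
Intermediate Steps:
$g{\left(R \right)} = - R^{2}$ ($g{\left(R \right)} = R - \left(R^{2} + R\right) = R - \left(R + R^{2}\right) = - R^{2}$)
$M{\left(q \right)} = \sqrt{6}$ ($M{\left(q \right)} = \sqrt{4 + 2} = \sqrt{6}$)
$I = 7$ ($I = \left(15 - 3^{2}\right) + 1 = \left(15 - 9\right) + 1 = 6 + 1 = 7$)
$- 29 M{\left(\frac{1}{6} \right)} I = - 29 \sqrt{6} \cdot 7 = - 203 \sqrt{6}$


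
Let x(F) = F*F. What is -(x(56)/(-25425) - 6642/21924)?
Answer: 4400491/10322550 ≈ 0.42630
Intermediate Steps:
x(F) = F**2
-(x(56)/(-25425) - 6642/21924) = -(56**2/(-25425) - 6642/21924) = -(3136*(-1/25425) - 6642*1/21924) = -(-3136/25425 - 123/406) = -1*(-4400491/10322550) = 4400491/10322550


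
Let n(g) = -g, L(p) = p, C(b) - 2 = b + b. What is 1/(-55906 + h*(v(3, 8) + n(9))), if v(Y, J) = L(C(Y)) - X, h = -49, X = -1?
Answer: -1/55906 ≈ -1.7887e-5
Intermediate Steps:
C(b) = 2 + 2*b (C(b) = 2 + (b + b) = 2 + 2*b)
v(Y, J) = 3 + 2*Y (v(Y, J) = (2 + 2*Y) - 1*(-1) = (2 + 2*Y) + 1 = 3 + 2*Y)
1/(-55906 + h*(v(3, 8) + n(9))) = 1/(-55906 - 49*((3 + 2*3) - 1*9)) = 1/(-55906 - 49*((3 + 6) - 9)) = 1/(-55906 - 49*(9 - 9)) = 1/(-55906 - 49*0) = 1/(-55906 + 0) = 1/(-55906) = -1/55906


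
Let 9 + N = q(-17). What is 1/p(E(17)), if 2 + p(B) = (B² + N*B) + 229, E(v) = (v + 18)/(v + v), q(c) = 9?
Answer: 1156/263637 ≈ 0.0043848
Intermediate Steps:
N = 0 (N = -9 + 9 = 0)
E(v) = (18 + v)/(2*v) (E(v) = (18 + v)/((2*v)) = (18 + v)*(1/(2*v)) = (18 + v)/(2*v))
p(B) = 227 + B² (p(B) = -2 + ((B² + 0*B) + 229) = -2 + ((B² + 0) + 229) = -2 + (B² + 229) = -2 + (229 + B²) = 227 + B²)
1/p(E(17)) = 1/(227 + ((½)*(18 + 17)/17)²) = 1/(227 + ((½)*(1/17)*35)²) = 1/(227 + (35/34)²) = 1/(227 + 1225/1156) = 1/(263637/1156) = 1156/263637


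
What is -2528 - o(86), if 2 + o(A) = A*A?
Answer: -9922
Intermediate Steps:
o(A) = -2 + A² (o(A) = -2 + A*A = -2 + A²)
-2528 - o(86) = -2528 - (-2 + 86²) = -2528 - (-2 + 7396) = -2528 - 1*7394 = -2528 - 7394 = -9922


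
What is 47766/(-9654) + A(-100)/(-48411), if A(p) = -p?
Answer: -385560871/77893299 ≈ -4.9499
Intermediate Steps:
47766/(-9654) + A(-100)/(-48411) = 47766/(-9654) - 1*(-100)/(-48411) = 47766*(-1/9654) + 100*(-1/48411) = -7961/1609 - 100/48411 = -385560871/77893299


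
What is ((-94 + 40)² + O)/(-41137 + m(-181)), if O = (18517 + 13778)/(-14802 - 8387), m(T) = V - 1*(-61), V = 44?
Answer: -67586829/951491048 ≈ -0.071033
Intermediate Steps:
m(T) = 105 (m(T) = 44 - 1*(-61) = 44 + 61 = 105)
O = -32295/23189 (O = 32295/(-23189) = 32295*(-1/23189) = -32295/23189 ≈ -1.3927)
((-94 + 40)² + O)/(-41137 + m(-181)) = ((-94 + 40)² - 32295/23189)/(-41137 + 105) = ((-54)² - 32295/23189)/(-41032) = (2916 - 32295/23189)*(-1/41032) = (67586829/23189)*(-1/41032) = -67586829/951491048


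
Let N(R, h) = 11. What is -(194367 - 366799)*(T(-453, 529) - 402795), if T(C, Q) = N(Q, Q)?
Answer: -69452850688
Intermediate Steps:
T(C, Q) = 11
-(194367 - 366799)*(T(-453, 529) - 402795) = -(194367 - 366799)*(11 - 402795) = -(-172432)*(-402784) = -1*69452850688 = -69452850688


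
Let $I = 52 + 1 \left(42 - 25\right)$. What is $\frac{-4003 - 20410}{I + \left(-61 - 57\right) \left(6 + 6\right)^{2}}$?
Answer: $\frac{24413}{16923} \approx 1.4426$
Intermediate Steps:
$I = 69$ ($I = 52 + 1 \cdot 17 = 52 + 17 = 69$)
$\frac{-4003 - 20410}{I + \left(-61 - 57\right) \left(6 + 6\right)^{2}} = \frac{-4003 - 20410}{69 + \left(-61 - 57\right) \left(6 + 6\right)^{2}} = - \frac{24413}{69 - 118 \cdot 12^{2}} = - \frac{24413}{69 - 16992} = - \frac{24413}{-16923} = \left(-24413\right) \left(- \frac{1}{16923}\right) = \frac{24413}{16923}$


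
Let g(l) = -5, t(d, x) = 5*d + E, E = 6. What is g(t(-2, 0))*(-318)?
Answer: 1590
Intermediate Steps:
t(d, x) = 6 + 5*d (t(d, x) = 5*d + 6 = 6 + 5*d)
g(t(-2, 0))*(-318) = -5*(-318) = 1590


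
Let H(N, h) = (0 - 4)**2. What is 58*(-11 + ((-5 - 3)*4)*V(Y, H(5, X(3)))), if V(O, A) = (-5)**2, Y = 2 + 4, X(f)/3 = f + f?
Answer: -47038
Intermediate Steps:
X(f) = 6*f (X(f) = 3*(f + f) = 3*(2*f) = 6*f)
H(N, h) = 16 (H(N, h) = (-4)**2 = 16)
Y = 6
V(O, A) = 25
58*(-11 + ((-5 - 3)*4)*V(Y, H(5, X(3)))) = 58*(-11 + ((-5 - 3)*4)*25) = 58*(-11 - 8*4*25) = 58*(-11 - 32*25) = 58*(-11 - 800) = 58*(-811) = -47038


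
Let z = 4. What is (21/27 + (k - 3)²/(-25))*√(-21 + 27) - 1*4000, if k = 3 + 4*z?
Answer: -4000 - 2129*√6/225 ≈ -4023.2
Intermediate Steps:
k = 19 (k = 3 + 4*4 = 3 + 16 = 19)
(21/27 + (k - 3)²/(-25))*√(-21 + 27) - 1*4000 = (21/27 + (19 - 3)²/(-25))*√(-21 + 27) - 1*4000 = (21*(1/27) + 16²*(-1/25))*√6 - 4000 = (7/9 + 256*(-1/25))*√6 - 4000 = (7/9 - 256/25)*√6 - 4000 = -2129*√6/225 - 4000 = -4000 - 2129*√6/225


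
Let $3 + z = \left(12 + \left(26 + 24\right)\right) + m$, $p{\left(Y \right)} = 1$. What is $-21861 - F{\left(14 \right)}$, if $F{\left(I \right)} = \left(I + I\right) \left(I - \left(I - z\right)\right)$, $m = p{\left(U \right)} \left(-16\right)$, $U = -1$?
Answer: $-23065$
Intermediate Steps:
$m = -16$ ($m = 1 \left(-16\right) = -16$)
$z = 43$ ($z = -3 + \left(\left(12 + \left(26 + 24\right)\right) - 16\right) = -3 + \left(\left(12 + 50\right) - 16\right) = -3 + \left(62 - 16\right) = -3 + 46 = 43$)
$F{\left(I \right)} = 86 I$ ($F{\left(I \right)} = \left(I + I\right) \left(I - \left(-43 + I\right)\right) = 2 I 43 = 86 I$)
$-21861 - F{\left(14 \right)} = -21861 - 86 \cdot 14 = -21861 - 1204 = -23065$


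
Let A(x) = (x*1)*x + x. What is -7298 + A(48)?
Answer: -4946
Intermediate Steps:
A(x) = x + x² (A(x) = x*x + x = x² + x = x + x²)
-7298 + A(48) = -7298 + 48*(1 + 48) = -7298 + 48*49 = -7298 + 2352 = -4946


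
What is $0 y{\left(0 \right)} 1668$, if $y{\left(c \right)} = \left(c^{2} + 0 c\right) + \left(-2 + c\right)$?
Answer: $0$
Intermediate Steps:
$y{\left(c \right)} = -2 + c + c^{2}$ ($y{\left(c \right)} = \left(c^{2} + 0\right) + \left(-2 + c\right) = c^{2} + \left(-2 + c\right) = -2 + c + c^{2}$)
$0 y{\left(0 \right)} 1668 = 0 \left(-2 + 0 + 0^{2}\right) 1668 = 0 \left(-2 + 0 + 0\right) 1668 = 0 \left(-2\right) 1668 = 0 \cdot 1668 = 0$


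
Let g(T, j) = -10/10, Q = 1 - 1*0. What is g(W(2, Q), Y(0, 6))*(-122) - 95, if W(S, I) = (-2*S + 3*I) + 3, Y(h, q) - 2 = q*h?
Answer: 27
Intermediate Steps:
Q = 1 (Q = 1 + 0 = 1)
Y(h, q) = 2 + h*q (Y(h, q) = 2 + q*h = 2 + h*q)
W(S, I) = 3 - 2*S + 3*I
g(T, j) = -1 (g(T, j) = -10*⅒ = -1)
g(W(2, Q), Y(0, 6))*(-122) - 95 = -1*(-122) - 95 = 122 - 95 = 27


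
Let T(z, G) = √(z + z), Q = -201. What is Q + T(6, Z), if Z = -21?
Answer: -201 + 2*√3 ≈ -197.54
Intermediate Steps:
T(z, G) = √2*√z (T(z, G) = √(2*z) = √2*√z)
Q + T(6, Z) = -201 + √2*√6 = -201 + 2*√3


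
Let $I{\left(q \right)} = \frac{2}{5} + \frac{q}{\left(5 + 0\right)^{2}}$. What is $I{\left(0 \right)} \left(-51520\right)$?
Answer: $-20608$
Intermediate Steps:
$I{\left(q \right)} = \frac{2}{5} + \frac{q}{25}$ ($I{\left(q \right)} = 2 \cdot \frac{1}{5} + \frac{q}{5^{2}} = \frac{2}{5} + \frac{q}{25}$)
$I{\left(0 \right)} \left(-51520\right) = \left(\frac{2}{5} + \frac{1}{25} \cdot 0\right) \left(-51520\right) = \left(\frac{2}{5} + 0\right) \left(-51520\right) = \frac{2}{5} \left(-51520\right) = -20608$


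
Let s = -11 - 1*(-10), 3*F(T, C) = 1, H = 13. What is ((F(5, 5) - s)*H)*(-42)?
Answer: -728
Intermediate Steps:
F(T, C) = 1/3 (F(T, C) = (1/3)*1 = 1/3)
s = -1 (s = -11 + 10 = -1)
((F(5, 5) - s)*H)*(-42) = ((1/3 - 1*(-1))*13)*(-42) = ((1/3 + 1)*13)*(-42) = ((4/3)*13)*(-42) = (52/3)*(-42) = -728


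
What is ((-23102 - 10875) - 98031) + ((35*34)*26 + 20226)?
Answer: -80842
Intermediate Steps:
((-23102 - 10875) - 98031) + ((35*34)*26 + 20226) = (-33977 - 98031) + (1190*26 + 20226) = -132008 + (30940 + 20226) = -132008 + 51166 = -80842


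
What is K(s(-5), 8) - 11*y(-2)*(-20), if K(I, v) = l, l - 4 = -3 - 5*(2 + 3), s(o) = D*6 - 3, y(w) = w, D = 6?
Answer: -464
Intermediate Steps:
s(o) = 33 (s(o) = 6*6 - 3 = 36 - 3 = 33)
l = -24 (l = 4 + (-3 - 5*(2 + 3)) = 4 + (-3 - 5*5) = 4 + (-3 - 25) = 4 - 28 = -24)
K(I, v) = -24
K(s(-5), 8) - 11*y(-2)*(-20) = -24 - (-22)*(-20) = -24 - 11*40 = -24 - 440 = -464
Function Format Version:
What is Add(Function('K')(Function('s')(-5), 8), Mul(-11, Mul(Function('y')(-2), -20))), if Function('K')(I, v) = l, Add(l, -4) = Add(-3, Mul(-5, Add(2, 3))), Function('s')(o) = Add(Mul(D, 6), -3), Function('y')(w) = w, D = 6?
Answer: -464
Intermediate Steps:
Function('s')(o) = 33 (Function('s')(o) = Add(Mul(6, 6), -3) = Add(36, -3) = 33)
l = -24 (l = Add(4, Add(-3, Mul(-5, Add(2, 3)))) = Add(4, Add(-3, Mul(-5, 5))) = Add(4, Add(-3, -25)) = Add(4, -28) = -24)
Function('K')(I, v) = -24
Add(Function('K')(Function('s')(-5), 8), Mul(-11, Mul(Function('y')(-2), -20))) = Add(-24, Mul(-11, Mul(-2, -20))) = Add(-24, Mul(-11, 40)) = Add(-24, -440) = -464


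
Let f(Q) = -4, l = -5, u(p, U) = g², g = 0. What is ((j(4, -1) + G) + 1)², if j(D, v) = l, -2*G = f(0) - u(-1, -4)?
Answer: 4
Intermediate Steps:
u(p, U) = 0 (u(p, U) = 0² = 0)
G = 2 (G = -(-4 - 1*0)/2 = -(-4 + 0)/2 = -½*(-4) = 2)
j(D, v) = -5
((j(4, -1) + G) + 1)² = ((-5 + 2) + 1)² = (-3 + 1)² = (-2)² = 4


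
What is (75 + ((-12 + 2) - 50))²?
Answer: 225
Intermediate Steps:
(75 + ((-12 + 2) - 50))² = (75 + (-10 - 50))² = (75 - 60)² = 15² = 225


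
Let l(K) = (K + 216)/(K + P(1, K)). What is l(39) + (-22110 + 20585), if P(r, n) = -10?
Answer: -43970/29 ≈ -1516.2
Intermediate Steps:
l(K) = (216 + K)/(-10 + K) (l(K) = (K + 216)/(K - 10) = (216 + K)/(-10 + K))
l(39) + (-22110 + 20585) = (216 + 39)/(-10 + 39) + (-22110 + 20585) = 255/29 - 1525 = -43970/29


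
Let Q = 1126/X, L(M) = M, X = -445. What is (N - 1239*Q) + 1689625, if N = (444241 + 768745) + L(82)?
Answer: 1293093499/445 ≈ 2.9058e+6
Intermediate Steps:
Q = -1126/445 (Q = 1126/(-445) = 1126*(-1/445) = -1126/445 ≈ -2.5303)
N = 1213068 (N = (444241 + 768745) + 82 = 1212986 + 82 = 1213068)
(N - 1239*Q) + 1689625 = (1213068 - 1239*(-1126/445)) + 1689625 = (1213068 + 1395114/445) + 1689625 = 541210374/445 + 1689625 = 1293093499/445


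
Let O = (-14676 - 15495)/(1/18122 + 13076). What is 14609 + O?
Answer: 3461249696395/236963273 ≈ 14607.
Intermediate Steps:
O = -546758862/236963273 (O = -30171/(1/18122 + 13076) = -30171/236963273/18122 = -30171*18122/236963273 = -546758862/236963273 ≈ -2.3074)
14609 + O = 14609 - 546758862/236963273 = 3461249696395/236963273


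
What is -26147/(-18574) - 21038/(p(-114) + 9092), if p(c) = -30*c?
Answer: -15902137/58099472 ≈ -0.27371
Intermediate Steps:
-26147/(-18574) - 21038/(p(-114) + 9092) = -26147/(-18574) - 21038/(-30*(-114) + 9092) = -26147*(-1/18574) - 21038/(3420 + 9092) = 26147/18574 - 21038/12512 = 26147/18574 - 21038*1/12512 = 26147/18574 - 10519/6256 = -15902137/58099472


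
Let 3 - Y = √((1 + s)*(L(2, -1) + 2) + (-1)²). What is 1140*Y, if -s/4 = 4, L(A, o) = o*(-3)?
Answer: 3420 - 1140*I*√74 ≈ 3420.0 - 9806.7*I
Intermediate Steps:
L(A, o) = -3*o
s = -16 (s = -4*4 = -16)
Y = 3 - I*√74 (Y = 3 - √((1 - 16)*(-3*(-1) + 2) + (-1)²) = 3 - √(-15*(3 + 2) + 1) = 3 - √(-15*5 + 1) = 3 - √(-75 + 1) = 3 - √(-74) = 3 - I*√74 ≈ 3.0 - 8.6023*I)
1140*Y = 1140*(3 - I*√74) = 3420 - 1140*I*√74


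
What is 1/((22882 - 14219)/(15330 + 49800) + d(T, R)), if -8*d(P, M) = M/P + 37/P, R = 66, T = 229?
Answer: 59659080/4581113 ≈ 13.023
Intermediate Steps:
d(P, M) = -37/(8*P) - M/(8*P) (d(P, M) = -(M/P + 37/P)/8 = -(37/P + M/P)/8 = -37/(8*P) - M/(8*P))
1/((22882 - 14219)/(15330 + 49800) + d(T, R)) = 1/((22882 - 14219)/(15330 + 49800) + (1/8)*(-37 - 1*66)/229) = 1/(8663/65130 + (1/8)*(1/229)*(-37 - 66)) = 1/(8663*(1/65130) + (1/8)*(1/229)*(-103)) = 1/(8663/65130 - 103/1832) = 1/(4581113/59659080) = 59659080/4581113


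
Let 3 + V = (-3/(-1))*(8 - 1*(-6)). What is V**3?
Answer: 59319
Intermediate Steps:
V = 39 (V = -3 + (-3/(-1))*(8 - 1*(-6)) = -3 + (-3*(-1))*(8 + 6) = -3 + 3*14 = -3 + 42 = 39)
V**3 = 39**3 = 59319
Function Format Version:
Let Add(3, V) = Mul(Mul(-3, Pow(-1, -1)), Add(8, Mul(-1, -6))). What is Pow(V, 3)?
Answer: 59319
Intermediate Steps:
V = 39 (V = Add(-3, Mul(Mul(-3, Pow(-1, -1)), Add(8, Mul(-1, -6)))) = Add(-3, Mul(Mul(-3, -1), Add(8, 6))) = Add(-3, Mul(3, 14)) = Add(-3, 42) = 39)
Pow(V, 3) = Pow(39, 3) = 59319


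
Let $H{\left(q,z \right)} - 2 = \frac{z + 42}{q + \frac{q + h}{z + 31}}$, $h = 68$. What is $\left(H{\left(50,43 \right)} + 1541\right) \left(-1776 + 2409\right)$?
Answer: $\frac{1866547356}{1909} \approx 9.7776 \cdot 10^{5}$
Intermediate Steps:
$H{\left(q,z \right)} = 2 + \frac{42 + z}{q + \frac{68 + q}{31 + z}}$ ($H{\left(q,z \right)} = 2 + \frac{z + 42}{q + \frac{q + 68}{z + 31}} = 2 + \frac{42 + z}{q + \frac{68 + q}{31 + z}}$)
$\left(H{\left(50,43 \right)} + 1541\right) \left(-1776 + 2409\right) = \left(\frac{1438 + 43^{2} + 64 \cdot 50 + 73 \cdot 43 + 2 \cdot 50 \cdot 43}{68 + 32 \cdot 50 + 50 \cdot 43} + 1541\right) \left(-1776 + 2409\right) = \left(\frac{1438 + 1849 + 3200 + 3139 + 4300}{68 + 1600 + 2150} + 1541\right) 633 = \left(\frac{1}{3818} \cdot 13926 + 1541\right) 633 = \left(\frac{6963}{1909} + 1541\right) 633 = \frac{2948732}{1909} \cdot 633 = \frac{1866547356}{1909}$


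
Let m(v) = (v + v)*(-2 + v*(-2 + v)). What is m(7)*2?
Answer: 924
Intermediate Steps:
m(v) = 2*v*(-2 + v*(-2 + v)) (m(v) = (2*v)*(-2 + v*(-2 + v)) = 2*v*(-2 + v*(-2 + v)))
m(7)*2 = (2*7*(-2 + 7**2 - 2*7))*2 = (2*7*(-2 + 49 - 14))*2 = (2*7*33)*2 = 462*2 = 924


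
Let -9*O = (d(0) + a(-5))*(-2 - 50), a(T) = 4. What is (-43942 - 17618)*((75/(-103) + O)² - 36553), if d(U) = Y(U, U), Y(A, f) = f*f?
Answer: 23545204271360/10609 ≈ 2.2194e+9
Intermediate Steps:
Y(A, f) = f²
d(U) = U²
O = 208/9 (O = -(0² + 4)*(-2 - 50)/9 = -(0 + 4)*(-52)/9 = -4*(-52)/9 = -⅑*(-208) = 208/9 ≈ 23.111)
(-43942 - 17618)*((75/(-103) + O)² - 36553) = (-43942 - 17618)*((75/(-103) + 208/9)² - 36553) = -61560*((75*(-1/103) + 208/9)² - 36553) = -61560*((-75/103 + 208/9)² - 36553) = -61560*((20749/927)² - 36553) = -61560*(430521001/859329 - 36553) = -61560*(-30980531936/859329) = 23545204271360/10609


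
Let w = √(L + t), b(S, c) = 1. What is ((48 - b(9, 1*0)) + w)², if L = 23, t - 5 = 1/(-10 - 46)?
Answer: (1316 + √21938)²/784 ≈ 2734.2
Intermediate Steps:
t = 279/56 (t = 5 + 1/(-10 - 46) = 5 + 1/(-56) = 5 - 1/56 = 279/56 ≈ 4.9821)
w = √21938/28 (w = √(23 + 279/56) = √(1567/56) = √21938/28 ≈ 5.2898)
((48 - b(9, 1*0)) + w)² = ((48 - 1*1) + √21938/28)² = ((48 - 1) + √21938/28)² = (47 + √21938/28)²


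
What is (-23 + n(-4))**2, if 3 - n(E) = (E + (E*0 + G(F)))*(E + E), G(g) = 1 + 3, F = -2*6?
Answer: 400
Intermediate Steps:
F = -12
G(g) = 4
n(E) = 3 - 2*E*(4 + E) (n(E) = 3 - (E + (E*0 + 4))*(E + E) = 3 - (E + (0 + 4))*2*E = 3 - (E + 4)*2*E = 3 - (4 + E)*2*E = 3 - 2*E*(4 + E))
(-23 + n(-4))**2 = (-23 + (3 - 8*(-4) - 2*(-4)**2))**2 = (-23 + (3 + 32 - 2*16))**2 = (-23 + (3 + 32 - 32))**2 = (-23 + 3)**2 = (-20)**2 = 400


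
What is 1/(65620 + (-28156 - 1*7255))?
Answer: 1/30209 ≈ 3.3103e-5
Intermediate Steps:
1/(65620 + (-28156 - 1*7255)) = 1/(65620 + (-28156 - 7255)) = 1/(65620 - 35411) = 1/30209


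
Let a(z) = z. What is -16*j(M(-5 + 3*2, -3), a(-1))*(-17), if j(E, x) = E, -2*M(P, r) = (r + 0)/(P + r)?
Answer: -204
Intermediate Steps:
M(P, r) = -r/(2*(P + r)) (M(P, r) = -(r + 0)/(2*(P + r)) = -r/(2*(P + r)))
-16*j(M(-5 + 3*2, -3), a(-1))*(-17) = -(-16)*(-3)/(2*(-5 + 3*2) + 2*(-3))*(-17) = -(-16)*(-3)/(2*(-5 + 6) - 6)*(-17) = -(-16)*(-3)/(2*1 - 6)*(-17) = -(-16)*(-3)/(2 - 6)*(-17) = -(-16)*(-3)/(-4)*(-17) = -(-16)*(-3)*(-1)/4*(-17) = -16*(-¾)*(-17) = 12*(-17) = -204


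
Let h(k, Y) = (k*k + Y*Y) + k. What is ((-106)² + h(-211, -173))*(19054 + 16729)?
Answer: 3058551925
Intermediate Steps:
h(k, Y) = k + Y² + k² (h(k, Y) = (k² + Y²) + k = (Y² + k²) + k = k + Y² + k²)
((-106)² + h(-211, -173))*(19054 + 16729) = ((-106)² + (-211 + (-173)² + (-211)²))*(19054 + 16729) = (11236 + (-211 + 29929 + 44521))*35783 = (11236 + 74239)*35783 = 85475*35783 = 3058551925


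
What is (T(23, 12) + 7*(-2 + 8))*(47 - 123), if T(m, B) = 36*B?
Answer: -36024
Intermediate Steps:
(T(23, 12) + 7*(-2 + 8))*(47 - 123) = (36*12 + 7*(-2 + 8))*(47 - 123) = (432 + 7*6)*(-76) = (432 + 42)*(-76) = 474*(-76) = -36024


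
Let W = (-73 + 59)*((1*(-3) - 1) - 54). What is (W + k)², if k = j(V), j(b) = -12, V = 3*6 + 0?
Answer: 640000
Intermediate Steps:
V = 18 (V = 18 + 0 = 18)
k = -12
W = 812 (W = -14*((-3 - 1) - 54) = -14*(-4 - 54) = -14*(-58) = 812)
(W + k)² = (812 - 12)² = 800² = 640000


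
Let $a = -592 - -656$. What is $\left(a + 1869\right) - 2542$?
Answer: $-609$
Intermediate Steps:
$a = 64$ ($a = -592 + 656 = 64$)
$\left(a + 1869\right) - 2542 = \left(64 + 1869\right) - 2542 = 1933 - 2542 = -609$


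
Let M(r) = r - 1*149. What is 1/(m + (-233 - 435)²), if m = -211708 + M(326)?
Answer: 1/234693 ≈ 4.2609e-6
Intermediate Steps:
M(r) = -149 + r (M(r) = r - 149 = -149 + r)
m = -211531 (m = -211708 + (-149 + 326) = -211708 + 177 = -211531)
1/(m + (-233 - 435)²) = 1/(-211531 + (-233 - 435)²) = 1/(-211531 + (-668)²) = 1/(-211531 + 446224) = 1/234693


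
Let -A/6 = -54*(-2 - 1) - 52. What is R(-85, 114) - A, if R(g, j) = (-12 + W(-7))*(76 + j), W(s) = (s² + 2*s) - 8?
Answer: 3510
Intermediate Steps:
W(s) = -8 + s² + 2*s
R(g, j) = 1140 + 15*j (R(g, j) = (-12 + (-8 + (-7)² + 2*(-7)))*(76 + j) = (-12 + (-8 + 49 - 14))*(76 + j) = (-12 + 27)*(76 + j) = 15*(76 + j) = 1140 + 15*j)
A = -660 (A = -6*(-54*(-2 - 1) - 52) = -6*(-54*(-3) - 52) = -6*(-18*(-9) - 52) = -6*(162 - 52) = -6*110 = -660)
R(-85, 114) - A = (1140 + 15*114) - 1*(-660) = (1140 + 1710) + 660 = 2850 + 660 = 3510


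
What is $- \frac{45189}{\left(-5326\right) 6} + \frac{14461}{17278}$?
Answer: $\frac{207148543}{92022628} \approx 2.2511$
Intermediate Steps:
$- \frac{45189}{\left(-5326\right) 6} + \frac{14461}{17278} = - \frac{45189}{-31956} + 14461 \cdot \frac{1}{17278} = \left(-45189\right) \left(- \frac{1}{31956}\right) + \frac{14461}{17278} = \frac{15063}{10652} + \frac{14461}{17278} = \frac{207148543}{92022628}$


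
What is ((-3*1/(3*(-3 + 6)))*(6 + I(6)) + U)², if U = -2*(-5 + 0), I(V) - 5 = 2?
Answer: 289/9 ≈ 32.111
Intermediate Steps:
I(V) = 7 (I(V) = 5 + 2 = 7)
U = 10 (U = -2*(-5) = 10)
((-3*1/(3*(-3 + 6)))*(6 + I(6)) + U)² = ((-3*1/(3*(-3 + 6)))*(6 + 7) + 10)² = (-3/(3*3)*13 + 10)² = (-3/9*13 + 10)² = (-3*⅑*13 + 10)² = (-⅓*13 + 10)² = (-13/3 + 10)² = (17/3)² = 289/9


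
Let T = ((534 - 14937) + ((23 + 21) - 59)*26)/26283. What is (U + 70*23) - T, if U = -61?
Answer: 13575720/8761 ≈ 1549.6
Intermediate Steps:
T = -4931/8761 (T = (-14403 + (44 - 59)*26)*(1/26283) = (-14403 - 15*26)*(1/26283) = (-14403 - 390)*(1/26283) = -14793*1/26283 = -4931/8761 ≈ -0.56284)
(U + 70*23) - T = (-61 + 70*23) - 1*(-4931/8761) = (-61 + 1610) + 4931/8761 = 1549 + 4931/8761 = 13575720/8761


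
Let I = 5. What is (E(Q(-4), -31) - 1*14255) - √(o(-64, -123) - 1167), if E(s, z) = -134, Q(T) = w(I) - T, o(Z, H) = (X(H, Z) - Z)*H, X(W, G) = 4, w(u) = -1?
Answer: -14389 - 3*I*√1059 ≈ -14389.0 - 97.627*I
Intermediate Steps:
o(Z, H) = H*(4 - Z) (o(Z, H) = (4 - Z)*H = H*(4 - Z))
Q(T) = -1 - T
(E(Q(-4), -31) - 1*14255) - √(o(-64, -123) - 1167) = (-134 - 1*14255) - √(-123*(4 - 1*(-64)) - 1167) = (-134 - 14255) - √(-123*(4 + 64) - 1167) = -14389 - √(-123*68 - 1167) = -14389 - √(-8364 - 1167) = -14389 - √(-9531) = -14389 - 3*I*√1059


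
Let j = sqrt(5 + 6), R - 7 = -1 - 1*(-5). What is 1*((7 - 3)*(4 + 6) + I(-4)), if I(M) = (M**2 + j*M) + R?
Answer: 67 - 4*sqrt(11) ≈ 53.734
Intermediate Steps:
R = 11 (R = 7 + (-1 - 1*(-5)) = 7 + (-1 + 5) = 7 + 4 = 11)
j = sqrt(11) ≈ 3.3166
I(M) = 11 + M**2 + M*sqrt(11) (I(M) = (M**2 + sqrt(11)*M) + 11 = (M**2 + M*sqrt(11)) + 11 = 11 + M**2 + M*sqrt(11))
1*((7 - 3)*(4 + 6) + I(-4)) = 1*((7 - 3)*(4 + 6) + (11 + (-4)**2 - 4*sqrt(11))) = 1*(4*10 + (11 + 16 - 4*sqrt(11))) = 1*(40 + (27 - 4*sqrt(11))) = 1*(67 - 4*sqrt(11)) = 67 - 4*sqrt(11)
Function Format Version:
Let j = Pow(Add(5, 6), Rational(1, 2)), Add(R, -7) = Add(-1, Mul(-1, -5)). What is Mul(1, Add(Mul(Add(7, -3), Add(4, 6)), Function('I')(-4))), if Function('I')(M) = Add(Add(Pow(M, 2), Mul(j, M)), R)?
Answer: Add(67, Mul(-4, Pow(11, Rational(1, 2)))) ≈ 53.734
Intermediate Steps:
R = 11 (R = Add(7, Add(-1, Mul(-1, -5))) = Add(7, Add(-1, 5)) = Add(7, 4) = 11)
j = Pow(11, Rational(1, 2)) ≈ 3.3166
Function('I')(M) = Add(11, Pow(M, 2), Mul(M, Pow(11, Rational(1, 2)))) (Function('I')(M) = Add(Add(Pow(M, 2), Mul(Pow(11, Rational(1, 2)), M)), 11) = Add(Add(Pow(M, 2), Mul(M, Pow(11, Rational(1, 2)))), 11) = Add(11, Pow(M, 2), Mul(M, Pow(11, Rational(1, 2)))))
Mul(1, Add(Mul(Add(7, -3), Add(4, 6)), Function('I')(-4))) = Mul(1, Add(Mul(Add(7, -3), Add(4, 6)), Add(11, Pow(-4, 2), Mul(-4, Pow(11, Rational(1, 2)))))) = Mul(1, Add(Mul(4, 10), Add(11, 16, Mul(-4, Pow(11, Rational(1, 2)))))) = Mul(1, Add(40, Add(27, Mul(-4, Pow(11, Rational(1, 2)))))) = Mul(1, Add(67, Mul(-4, Pow(11, Rational(1, 2))))) = Add(67, Mul(-4, Pow(11, Rational(1, 2))))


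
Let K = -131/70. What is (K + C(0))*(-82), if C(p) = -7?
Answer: 25461/35 ≈ 727.46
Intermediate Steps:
K = -131/70 (K = -131*1/70 = -131/70 ≈ -1.8714)
(K + C(0))*(-82) = (-131/70 - 7)*(-82) = -621/70*(-82) = 25461/35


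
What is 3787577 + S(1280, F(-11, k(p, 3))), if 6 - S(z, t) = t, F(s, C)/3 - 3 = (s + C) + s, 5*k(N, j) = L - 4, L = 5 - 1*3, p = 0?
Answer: 18938206/5 ≈ 3.7876e+6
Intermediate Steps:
L = 2 (L = 5 - 3 = 2)
k(N, j) = -⅖ (k(N, j) = (2 - 4)/5 = (⅕)*(-2) = -⅖)
F(s, C) = 9 + 3*C + 6*s (F(s, C) = 9 + 3*((s + C) + s) = 9 + 3*((C + s) + s) = 9 + 3*(C + 2*s) = 9 + (3*C + 6*s) = 9 + 3*C + 6*s)
S(z, t) = 6 - t
3787577 + S(1280, F(-11, k(p, 3))) = 3787577 + (6 - (9 + 3*(-⅖) + 6*(-11))) = 3787577 + (6 - (9 - 6/5 - 66)) = 3787577 + (6 - 1*(-291/5)) = 3787577 + (6 + 291/5) = 3787577 + 321/5 = 18938206/5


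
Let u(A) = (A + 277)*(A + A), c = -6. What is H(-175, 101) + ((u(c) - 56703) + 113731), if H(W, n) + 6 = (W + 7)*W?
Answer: 83170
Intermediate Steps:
H(W, n) = -6 + W*(7 + W) (H(W, n) = -6 + (W + 7)*W = -6 + (7 + W)*W = -6 + W*(7 + W))
u(A) = 2*A*(277 + A) (u(A) = (277 + A)*(2*A) = 2*A*(277 + A))
H(-175, 101) + ((u(c) - 56703) + 113731) = (-6 + (-175)**2 + 7*(-175)) + ((2*(-6)*(277 - 6) - 56703) + 113731) = (-6 + 30625 - 1225) + ((2*(-6)*271 - 56703) + 113731) = 29394 + ((-3252 - 56703) + 113731) = 29394 + (-59955 + 113731) = 29394 + 53776 = 83170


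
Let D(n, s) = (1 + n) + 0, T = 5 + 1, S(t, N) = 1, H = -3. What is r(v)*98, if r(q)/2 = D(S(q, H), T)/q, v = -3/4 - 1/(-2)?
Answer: -1568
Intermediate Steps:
T = 6
D(n, s) = 1 + n
v = -¼ (v = -3*¼ - 1*(-½) = -¾ + ½ = -¼ ≈ -0.25000)
r(q) = 4/q (r(q) = 2*((1 + 1)/q) = 2*(2/q) = 4/q)
r(v)*98 = (4/(-¼))*98 = (4*(-4))*98 = -16*98 = -1568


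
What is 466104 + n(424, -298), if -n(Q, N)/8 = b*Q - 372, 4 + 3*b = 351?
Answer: 230216/3 ≈ 76739.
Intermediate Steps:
b = 347/3 (b = -4/3 + (⅓)*351 = -4/3 + 117 = 347/3 ≈ 115.67)
n(Q, N) = 2976 - 2776*Q/3 (n(Q, N) = -8*(347*Q/3 - 372) = -8*(-372 + 347*Q/3) = 2976 - 2776*Q/3)
466104 + n(424, -298) = 466104 + (2976 - 2776/3*424) = 466104 + (2976 - 1177024/3) = 466104 - 1168096/3 = 230216/3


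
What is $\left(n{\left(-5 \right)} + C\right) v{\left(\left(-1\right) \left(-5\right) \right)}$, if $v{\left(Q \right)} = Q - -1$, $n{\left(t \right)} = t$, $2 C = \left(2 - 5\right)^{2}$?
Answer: $-3$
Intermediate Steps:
$C = \frac{9}{2}$ ($C = \frac{\left(2 - 5\right)^{2}}{2} = \frac{\left(-3\right)^{2}}{2} = \frac{1}{2} \cdot 9 = \frac{9}{2} \approx 4.5$)
$v{\left(Q \right)} = 1 + Q$ ($v{\left(Q \right)} = Q + 1 = 1 + Q$)
$\left(n{\left(-5 \right)} + C\right) v{\left(\left(-1\right) \left(-5\right) \right)} = \left(-5 + \frac{9}{2}\right) \left(1 - -5\right) = - \frac{1 + 5}{2} = \left(- \frac{1}{2}\right) 6 = -3$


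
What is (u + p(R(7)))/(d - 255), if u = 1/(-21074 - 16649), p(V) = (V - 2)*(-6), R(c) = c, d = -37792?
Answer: 1131691/1435246981 ≈ 0.00078850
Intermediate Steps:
p(V) = 12 - 6*V (p(V) = (-2 + V)*(-6) = 12 - 6*V)
u = -1/37723 (u = 1/(-37723) = -1/37723 ≈ -2.6509e-5)
(u + p(R(7)))/(d - 255) = (-1/37723 + (12 - 6*7))/(-37792 - 255) = (-1/37723 + (12 - 42))/(-38047) = (-1/37723 - 30)*(-1/38047) = -1131691/37723*(-1/38047) = 1131691/1435246981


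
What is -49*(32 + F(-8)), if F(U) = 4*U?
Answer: 0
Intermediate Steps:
-49*(32 + F(-8)) = -49*(32 + 4*(-8)) = -49*(32 - 32) = -49*0 = 0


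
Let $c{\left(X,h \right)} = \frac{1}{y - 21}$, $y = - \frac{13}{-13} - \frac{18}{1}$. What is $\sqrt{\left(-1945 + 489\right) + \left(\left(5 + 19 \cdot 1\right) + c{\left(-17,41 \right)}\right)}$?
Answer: $\frac{i \sqrt{2067846}}{38} \approx 37.842 i$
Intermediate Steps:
$y = -17$ ($y = \left(-13\right) \left(- \frac{1}{13}\right) - 18 = 1 - 18 = -17$)
$c{\left(X,h \right)} = - \frac{1}{38}$ ($c{\left(X,h \right)} = \frac{1}{-17 - 21} = \frac{1}{-38} = - \frac{1}{38}$)
$\sqrt{\left(-1945 + 489\right) + \left(\left(5 + 19 \cdot 1\right) + c{\left(-17,41 \right)}\right)} = \sqrt{\left(-1945 + 489\right) + \left(\left(5 + 19 \cdot 1\right) - \frac{1}{38}\right)} = \sqrt{-1456 + \left(\left(5 + 19\right) - \frac{1}{38}\right)} = \sqrt{-1456 + \left(24 - \frac{1}{38}\right)} = \sqrt{-1456 + \frac{911}{38}} = \sqrt{- \frac{54417}{38}} = \frac{i \sqrt{2067846}}{38}$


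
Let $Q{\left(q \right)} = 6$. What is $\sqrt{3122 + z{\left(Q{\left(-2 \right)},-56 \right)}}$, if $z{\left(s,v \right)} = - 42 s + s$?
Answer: $2 \sqrt{719} \approx 53.628$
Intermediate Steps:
$z{\left(s,v \right)} = - 41 s$
$\sqrt{3122 + z{\left(Q{\left(-2 \right)},-56 \right)}} = \sqrt{3122 - 246} = \sqrt{2876} = 2 \sqrt{719}$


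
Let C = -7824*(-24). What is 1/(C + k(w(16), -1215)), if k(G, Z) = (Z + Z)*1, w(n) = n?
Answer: 1/185346 ≈ 5.3953e-6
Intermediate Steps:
k(G, Z) = 2*Z (k(G, Z) = (2*Z)*1 = 2*Z)
C = 187776
1/(C + k(w(16), -1215)) = 1/(187776 + 2*(-1215)) = 1/(187776 - 2430) = 1/185346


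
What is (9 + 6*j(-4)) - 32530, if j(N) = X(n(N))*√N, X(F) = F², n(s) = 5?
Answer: -32521 + 300*I ≈ -32521.0 + 300.0*I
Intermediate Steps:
j(N) = 25*√N (j(N) = 5²*√N = 25*√N)
(9 + 6*j(-4)) - 32530 = (9 + 6*(25*√(-4))) - 32530 = (9 + 6*(25*(2*I))) - 32530 = (9 + 6*(50*I)) - 32530 = (9 + 300*I) - 32530 = -32521 + 300*I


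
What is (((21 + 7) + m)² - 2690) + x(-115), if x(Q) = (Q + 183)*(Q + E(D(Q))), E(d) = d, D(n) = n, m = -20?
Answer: -18266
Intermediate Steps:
x(Q) = 2*Q*(183 + Q) (x(Q) = (Q + 183)*(Q + Q) = (183 + Q)*(2*Q) = 2*Q*(183 + Q))
(((21 + 7) + m)² - 2690) + x(-115) = (((21 + 7) - 20)² - 2690) + 2*(-115)*(183 - 115) = ((28 - 20)² - 2690) + 2*(-115)*68 = (8² - 2690) - 15640 = (64 - 2690) - 15640 = -2626 - 15640 = -18266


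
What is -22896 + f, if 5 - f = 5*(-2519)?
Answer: -10296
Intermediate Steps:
f = 12600 (f = 5 - 5*(-2519) = 5 - 1*(-12595) = 5 + 12595 = 12600)
-22896 + f = -22896 + 12600 = -10296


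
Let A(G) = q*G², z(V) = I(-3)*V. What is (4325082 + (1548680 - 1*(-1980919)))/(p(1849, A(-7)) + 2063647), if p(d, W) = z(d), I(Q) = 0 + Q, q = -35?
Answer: 7854681/2058100 ≈ 3.8165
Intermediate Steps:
I(Q) = Q
z(V) = -3*V
A(G) = -35*G²
p(d, W) = -3*d
(4325082 + (1548680 - 1*(-1980919)))/(p(1849, A(-7)) + 2063647) = (4325082 + (1548680 - 1*(-1980919)))/(-3*1849 + 2063647) = (4325082 + (1548680 + 1980919))/(-5547 + 2063647) = (4325082 + 3529599)/2058100 = 7854681*(1/2058100) = 7854681/2058100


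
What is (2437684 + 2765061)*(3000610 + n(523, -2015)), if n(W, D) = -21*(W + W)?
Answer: 15497125177780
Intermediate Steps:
n(W, D) = -42*W
(2437684 + 2765061)*(3000610 + n(523, -2015)) = (2437684 + 2765061)*(3000610 - 42*523) = 5202745*(3000610 - 21966) = 5202745*2978644 = 15497125177780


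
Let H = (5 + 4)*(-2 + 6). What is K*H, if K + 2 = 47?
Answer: 1620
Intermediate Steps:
K = 45 (K = -2 + 47 = 45)
H = 36 (H = 9*4 = 36)
K*H = 45*36 = 1620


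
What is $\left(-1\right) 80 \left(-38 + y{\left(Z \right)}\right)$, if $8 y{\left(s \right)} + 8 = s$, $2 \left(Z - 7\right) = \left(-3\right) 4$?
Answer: $3110$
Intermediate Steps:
$Z = 1$ ($Z = 7 + \frac{\left(-3\right) 4}{2} = 7 + \frac{1}{2} \left(-12\right) = 7 - 6 = 1$)
$y{\left(s \right)} = -1 + \frac{s}{8}$
$\left(-1\right) 80 \left(-38 + y{\left(Z \right)}\right) = \left(-1\right) 80 \left(-38 + \left(-1 + \frac{1}{8} \cdot 1\right)\right) = - 80 \left(-38 + \left(-1 + \frac{1}{8}\right)\right) = - 80 \left(-38 - \frac{7}{8}\right) = \left(-80\right) \left(- \frac{311}{8}\right) = 3110$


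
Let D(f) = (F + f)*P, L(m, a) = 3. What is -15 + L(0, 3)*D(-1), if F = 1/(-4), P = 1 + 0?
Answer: -75/4 ≈ -18.750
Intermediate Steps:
P = 1
F = -1/4 ≈ -0.25000
D(f) = -1/4 + f (D(f) = (-1/4 + f)*1 = -1/4 + f)
-15 + L(0, 3)*D(-1) = -15 + 3*(-1/4 - 1) = -15 + 3*(-5/4) = -15 - 15/4 = -75/4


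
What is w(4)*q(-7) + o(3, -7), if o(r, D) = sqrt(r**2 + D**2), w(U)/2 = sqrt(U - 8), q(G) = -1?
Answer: sqrt(58) - 4*I ≈ 7.6158 - 4.0*I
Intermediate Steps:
w(U) = 2*sqrt(-8 + U) (w(U) = 2*sqrt(U - 8) = 2*sqrt(-8 + U))
o(r, D) = sqrt(D**2 + r**2)
w(4)*q(-7) + o(3, -7) = (2*sqrt(-8 + 4))*(-1) + sqrt((-7)**2 + 3**2) = (2*sqrt(-4))*(-1) + sqrt(49 + 9) = (2*(2*I))*(-1) + sqrt(58) = (4*I)*(-1) + sqrt(58) = -4*I + sqrt(58) = sqrt(58) - 4*I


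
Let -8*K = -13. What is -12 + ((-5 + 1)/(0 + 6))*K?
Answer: -157/12 ≈ -13.083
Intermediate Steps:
K = 13/8 (K = -⅛*(-13) = 13/8 ≈ 1.6250)
-12 + ((-5 + 1)/(0 + 6))*K = -12 + ((-5 + 1)/(0 + 6))*(13/8) = -12 - 4/6*(13/8) = -12 - 4*⅙*(13/8) = -12 - ⅔*13/8 = -12 - 13/12 = -157/12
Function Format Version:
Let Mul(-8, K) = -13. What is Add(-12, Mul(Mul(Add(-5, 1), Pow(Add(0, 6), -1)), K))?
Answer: Rational(-157, 12) ≈ -13.083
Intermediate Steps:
K = Rational(13, 8) (K = Mul(Rational(-1, 8), -13) = Rational(13, 8) ≈ 1.6250)
Add(-12, Mul(Mul(Add(-5, 1), Pow(Add(0, 6), -1)), K)) = Add(-12, Mul(Mul(Add(-5, 1), Pow(Add(0, 6), -1)), Rational(13, 8))) = Add(-12, Mul(Mul(-4, Pow(6, -1)), Rational(13, 8))) = Add(-12, Mul(Mul(-4, Rational(1, 6)), Rational(13, 8))) = Add(-12, Mul(Rational(-2, 3), Rational(13, 8))) = Add(-12, Rational(-13, 12)) = Rational(-157, 12)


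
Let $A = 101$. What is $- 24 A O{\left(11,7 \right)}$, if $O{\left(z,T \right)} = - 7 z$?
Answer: $186648$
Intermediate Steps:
$- 24 A O{\left(11,7 \right)} = \left(-24\right) 101 \left(\left(-7\right) 11\right) = \left(-2424\right) \left(-77\right) = 186648$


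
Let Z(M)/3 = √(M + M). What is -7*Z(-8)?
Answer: -84*I ≈ -84.0*I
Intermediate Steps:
Z(M) = 3*√2*√M (Z(M) = 3*√(M + M) = 3*√(2*M) = 3*(√2*√M) = 3*√2*√M)
-7*Z(-8) = -21*√2*√(-8) = -21*√2*2*I*√2 = -84*I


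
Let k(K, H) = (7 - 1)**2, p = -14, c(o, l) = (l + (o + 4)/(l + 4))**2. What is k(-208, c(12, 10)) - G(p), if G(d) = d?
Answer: 50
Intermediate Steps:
c(o, l) = (l + (4 + o)/(4 + l))**2
k(K, H) = 36 (k(K, H) = 6**2 = 36)
k(-208, c(12, 10)) - G(p) = 36 - 1*(-14) = 36 + 14 = 50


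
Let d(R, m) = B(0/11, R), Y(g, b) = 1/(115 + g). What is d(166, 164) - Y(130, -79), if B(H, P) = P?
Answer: 40669/245 ≈ 166.00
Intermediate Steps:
d(R, m) = R
d(166, 164) - Y(130, -79) = 166 - 1/(115 + 130) = 166 - 1/245 = 40669/245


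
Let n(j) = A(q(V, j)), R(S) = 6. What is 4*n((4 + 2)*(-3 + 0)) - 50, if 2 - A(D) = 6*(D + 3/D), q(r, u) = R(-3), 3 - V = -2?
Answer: -198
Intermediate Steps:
V = 5 (V = 3 - 1*(-2) = 3 + 2 = 5)
q(r, u) = 6
A(D) = 2 - 18/D - 6*D (A(D) = 2 - 6*(D + 3/D) = 2 - (6*D + 18/D) = 2 + (-18/D - 6*D) = 2 - 18/D - 6*D)
n(j) = -37 (n(j) = 2 - 18/6 - 6*6 = 2 - 18*1/6 - 36 = 2 - 3 - 36 = -37)
4*n((4 + 2)*(-3 + 0)) - 50 = 4*(-37) - 50 = -148 - 50 = -198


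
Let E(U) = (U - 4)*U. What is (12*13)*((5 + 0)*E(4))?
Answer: 0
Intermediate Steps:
E(U) = U*(-4 + U) (E(U) = (-4 + U)*U = U*(-4 + U))
(12*13)*((5 + 0)*E(4)) = (12*13)*((5 + 0)*(4*(-4 + 4))) = 156*(5*(4*0)) = 156*(5*0) = 156*0 = 0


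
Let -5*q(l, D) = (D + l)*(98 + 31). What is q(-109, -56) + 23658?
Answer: 27915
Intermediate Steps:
q(l, D) = -129*D/5 - 129*l/5 (q(l, D) = -(D + l)*(98 + 31)/5 = -(D + l)*129/5 = -(129*D + 129*l)/5 = -129*D/5 - 129*l/5)
q(-109, -56) + 23658 = (-129/5*(-56) - 129/5*(-109)) + 23658 = (7224/5 + 14061/5) + 23658 = 4257 + 23658 = 27915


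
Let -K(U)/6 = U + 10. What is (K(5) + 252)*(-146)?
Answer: -23652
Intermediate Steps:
K(U) = -60 - 6*U (K(U) = -6*(U + 10) = -6*(10 + U) = -60 - 6*U)
(K(5) + 252)*(-146) = ((-60 - 6*5) + 252)*(-146) = ((-60 - 30) + 252)*(-146) = (-90 + 252)*(-146) = 162*(-146) = -23652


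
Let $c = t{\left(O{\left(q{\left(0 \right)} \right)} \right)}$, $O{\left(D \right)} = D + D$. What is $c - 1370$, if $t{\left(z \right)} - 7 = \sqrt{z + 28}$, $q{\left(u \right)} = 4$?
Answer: $-1357$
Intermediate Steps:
$O{\left(D \right)} = 2 D$
$t{\left(z \right)} = 7 + \sqrt{28 + z}$ ($t{\left(z \right)} = 7 + \sqrt{z + 28} = 7 + \sqrt{28 + z}$)
$c = 13$ ($c = 7 + \sqrt{28 + 2 \cdot 4} = 7 + \sqrt{28 + 8} = 7 + \sqrt{36} = 7 + 6 = 13$)
$c - 1370 = 13 - 1370 = -1357$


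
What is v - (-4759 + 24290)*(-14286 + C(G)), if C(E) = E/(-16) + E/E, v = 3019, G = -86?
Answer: 2231186999/8 ≈ 2.7890e+8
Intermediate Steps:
C(E) = 1 - E/16 (C(E) = E*(-1/16) + 1 = -E/16 + 1 = 1 - E/16)
v - (-4759 + 24290)*(-14286 + C(G)) = 3019 - (-4759 + 24290)*(-14286 + (1 - 1/16*(-86))) = 3019 - 19531*(-14286 + (1 + 43/8)) = 3019 - 19531*(-14286 + 51/8) = 3019 - 19531*(-114237)/8 = 3019 - 1*(-2231162847/8) = 3019 + 2231162847/8 = 2231186999/8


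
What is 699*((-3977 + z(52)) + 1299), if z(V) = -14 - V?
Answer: -1918056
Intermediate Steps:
699*((-3977 + z(52)) + 1299) = 699*((-3977 + (-14 - 1*52)) + 1299) = 699*((-3977 + (-14 - 52)) + 1299) = 699*((-3977 - 66) + 1299) = 699*(-4043 + 1299) = 699*(-2744) = -1918056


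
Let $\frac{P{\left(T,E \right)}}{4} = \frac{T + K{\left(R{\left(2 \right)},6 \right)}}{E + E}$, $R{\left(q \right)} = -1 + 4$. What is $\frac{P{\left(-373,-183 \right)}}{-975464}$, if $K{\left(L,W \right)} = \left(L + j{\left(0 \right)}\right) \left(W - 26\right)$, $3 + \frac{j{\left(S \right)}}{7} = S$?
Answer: $- \frac{13}{89254956} \approx -1.4565 \cdot 10^{-7}$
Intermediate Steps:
$j{\left(S \right)} = -21 + 7 S$
$R{\left(q \right)} = 3$
$K{\left(L,W \right)} = \left(-26 + W\right) \left(-21 + L\right)$ ($K{\left(L,W \right)} = \left(L + \left(-21 + 7 \cdot 0\right)\right) \left(W - 26\right) = \left(L + \left(-21 + 0\right)\right) \left(-26 + W\right) = \left(L - 21\right) \left(-26 + W\right) = \left(-21 + L\right) \left(-26 + W\right) = \left(-26 + W\right) \left(-21 + L\right)$)
$P{\left(T,E \right)} = \frac{2 \left(360 + T\right)}{E}$ ($P{\left(T,E \right)} = 4 \frac{T + \left(546 - 78 - 126 + 3 \cdot 6\right)}{E + E} = 4 \frac{T + \left(546 - 78 - 126 + 18\right)}{2 E} = 4 \left(T + 360\right) \frac{1}{2 E} = 4 \left(360 + T\right) \frac{1}{2 E} = 4 \frac{360 + T}{2 E} = \frac{2 \left(360 + T\right)}{E}$)
$\frac{P{\left(-373,-183 \right)}}{-975464} = \frac{2 \frac{1}{-183} \left(360 - 373\right)}{-975464} = 2 \left(- \frac{1}{183}\right) \left(-13\right) \left(- \frac{1}{975464}\right) = \frac{26}{183} \left(- \frac{1}{975464}\right) = - \frac{13}{89254956}$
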